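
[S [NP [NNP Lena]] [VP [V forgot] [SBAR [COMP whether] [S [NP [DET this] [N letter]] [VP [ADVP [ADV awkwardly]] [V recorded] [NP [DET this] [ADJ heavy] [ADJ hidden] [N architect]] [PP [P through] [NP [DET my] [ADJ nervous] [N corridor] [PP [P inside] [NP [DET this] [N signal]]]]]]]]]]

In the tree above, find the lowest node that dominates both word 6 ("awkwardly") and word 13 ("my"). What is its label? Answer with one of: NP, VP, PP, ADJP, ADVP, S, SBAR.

Both words fall inside [VP awkwardly recorded this heavy hidden architect through my nervous corridor inside this signal] (words 6–18), and no smaller constituent contains them both. Label: VP.

VP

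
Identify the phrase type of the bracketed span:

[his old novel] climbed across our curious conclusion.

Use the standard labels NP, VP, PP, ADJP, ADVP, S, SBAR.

NP

"novel" is the head of the bracketed span, so the span is a noun phrase: NP.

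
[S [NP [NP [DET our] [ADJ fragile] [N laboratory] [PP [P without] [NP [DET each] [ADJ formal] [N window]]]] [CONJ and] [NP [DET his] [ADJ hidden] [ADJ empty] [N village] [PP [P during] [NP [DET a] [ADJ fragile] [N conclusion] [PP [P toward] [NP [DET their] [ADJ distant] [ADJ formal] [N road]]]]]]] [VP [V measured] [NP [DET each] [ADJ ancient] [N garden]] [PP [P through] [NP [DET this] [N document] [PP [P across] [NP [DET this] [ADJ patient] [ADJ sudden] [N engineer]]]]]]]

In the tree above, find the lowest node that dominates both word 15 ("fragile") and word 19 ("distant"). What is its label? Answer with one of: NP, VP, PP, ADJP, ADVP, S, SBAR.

NP

Word 15 lies under S → NP → NP → PP → NP → ADJ; word 19 lies under S → NP → NP → PP → NP → PP → NP → ADJ. The lowest shared node is the NP.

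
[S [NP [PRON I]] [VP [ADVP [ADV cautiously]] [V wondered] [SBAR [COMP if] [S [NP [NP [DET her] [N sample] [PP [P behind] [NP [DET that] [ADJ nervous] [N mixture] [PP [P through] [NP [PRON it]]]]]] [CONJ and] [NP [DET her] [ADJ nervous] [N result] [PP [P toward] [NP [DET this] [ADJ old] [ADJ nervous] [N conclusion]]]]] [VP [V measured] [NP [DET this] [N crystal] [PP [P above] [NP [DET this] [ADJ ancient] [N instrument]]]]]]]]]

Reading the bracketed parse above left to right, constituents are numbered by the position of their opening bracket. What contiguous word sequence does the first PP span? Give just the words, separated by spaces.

behind that nervous mixture through it

In left-to-right order the PP constituents are "behind that nervous mixture through it"; "through it"; "toward this old nervous conclusion"; "above this ancient instrument". Number 1 is "behind that nervous mixture through it".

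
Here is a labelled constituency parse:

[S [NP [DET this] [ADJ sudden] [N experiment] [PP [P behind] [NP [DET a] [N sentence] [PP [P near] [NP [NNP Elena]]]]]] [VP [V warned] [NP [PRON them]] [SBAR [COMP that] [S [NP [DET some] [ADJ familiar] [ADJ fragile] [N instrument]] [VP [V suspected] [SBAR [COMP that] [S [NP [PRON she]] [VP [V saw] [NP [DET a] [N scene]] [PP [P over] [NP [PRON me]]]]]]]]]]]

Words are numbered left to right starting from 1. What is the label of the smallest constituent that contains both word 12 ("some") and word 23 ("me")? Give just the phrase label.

S

The smallest bracket enclosing both words is [S some familiar fragile instrument suspected that she saw a scene over me], so the label is S.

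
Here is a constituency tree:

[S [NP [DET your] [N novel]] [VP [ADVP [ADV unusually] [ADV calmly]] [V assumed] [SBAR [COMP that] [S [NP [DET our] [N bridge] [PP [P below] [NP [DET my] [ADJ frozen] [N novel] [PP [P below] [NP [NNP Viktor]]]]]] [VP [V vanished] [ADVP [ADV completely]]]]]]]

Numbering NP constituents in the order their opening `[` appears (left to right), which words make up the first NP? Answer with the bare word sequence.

In left-to-right order the NP constituents are "your novel"; "our bridge below my frozen novel below Viktor"; "my frozen novel below Viktor"; "Viktor". Number 1 is "your novel".

your novel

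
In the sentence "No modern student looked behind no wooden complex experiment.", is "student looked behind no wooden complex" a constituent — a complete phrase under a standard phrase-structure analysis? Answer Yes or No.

The sequence begins inside the noun phrase "no modern student" and ends inside the verb phrase "looked behind no wooden complex experiment"; it crosses a phrase boundary, so no single node in the tree spans exactly those words.

No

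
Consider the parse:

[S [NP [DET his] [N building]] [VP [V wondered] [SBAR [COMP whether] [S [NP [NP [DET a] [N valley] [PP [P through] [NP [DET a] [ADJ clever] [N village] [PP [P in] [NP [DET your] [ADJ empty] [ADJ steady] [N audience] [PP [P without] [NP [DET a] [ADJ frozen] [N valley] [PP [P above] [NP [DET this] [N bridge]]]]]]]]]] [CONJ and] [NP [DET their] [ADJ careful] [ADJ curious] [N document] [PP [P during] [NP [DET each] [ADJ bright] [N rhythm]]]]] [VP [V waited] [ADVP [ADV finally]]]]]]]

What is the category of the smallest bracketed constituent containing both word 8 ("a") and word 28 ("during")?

Both words fall inside [NP a valley through a clever village in your empty steady audience without a frozen valley above this bridge and their careful curious document during each bright rhythm] (words 5–31), and no smaller constituent contains them both. Label: NP.

NP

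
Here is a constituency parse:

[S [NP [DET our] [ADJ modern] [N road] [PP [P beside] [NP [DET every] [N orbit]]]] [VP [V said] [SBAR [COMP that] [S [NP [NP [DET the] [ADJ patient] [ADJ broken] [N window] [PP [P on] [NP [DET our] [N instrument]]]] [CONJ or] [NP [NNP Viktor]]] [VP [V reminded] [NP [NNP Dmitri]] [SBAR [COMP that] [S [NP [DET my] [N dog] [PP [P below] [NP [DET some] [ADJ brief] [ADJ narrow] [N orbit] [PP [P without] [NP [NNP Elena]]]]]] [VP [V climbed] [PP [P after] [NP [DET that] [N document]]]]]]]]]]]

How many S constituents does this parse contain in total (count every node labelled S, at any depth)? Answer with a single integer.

The S constituents are: [S our modern road beside every orbit said that the patient broken window on our instrument or Viktor reminded Dmitri that my dog below some brief narrow orbit without Elena climbed after that document]; [S the patient broken window on our instrument or Viktor reminded Dmitri that my dog below some brief narrow orbit without Elena climbed after that document]; [S my dog below some brief narrow orbit without Elena climbed after that document]. Total: 3.

3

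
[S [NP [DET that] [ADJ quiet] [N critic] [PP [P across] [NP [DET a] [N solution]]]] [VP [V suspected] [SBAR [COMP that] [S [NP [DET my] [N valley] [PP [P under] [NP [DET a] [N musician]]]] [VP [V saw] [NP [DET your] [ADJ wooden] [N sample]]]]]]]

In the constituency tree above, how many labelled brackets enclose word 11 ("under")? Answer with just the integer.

7

Counting open brackets not yet closed at "under": [S [VP [SBAR [S [NP [PP [P = 7.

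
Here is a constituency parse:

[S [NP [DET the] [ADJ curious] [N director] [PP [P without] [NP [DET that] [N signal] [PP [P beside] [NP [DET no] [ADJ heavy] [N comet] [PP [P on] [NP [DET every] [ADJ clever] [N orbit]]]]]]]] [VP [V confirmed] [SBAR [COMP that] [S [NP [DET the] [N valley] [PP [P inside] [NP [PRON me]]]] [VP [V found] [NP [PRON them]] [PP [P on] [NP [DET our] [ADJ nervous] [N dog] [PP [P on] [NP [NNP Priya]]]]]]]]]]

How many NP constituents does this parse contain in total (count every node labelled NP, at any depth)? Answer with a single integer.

The NP constituents are: [NP the curious director without that signal beside no heavy comet on every clever orbit]; [NP that signal beside no heavy comet on every clever orbit]; [NP no heavy comet on every clever orbit]; [NP every clever orbit]; [NP the valley inside me]; [NP me] …. Total: 9.

9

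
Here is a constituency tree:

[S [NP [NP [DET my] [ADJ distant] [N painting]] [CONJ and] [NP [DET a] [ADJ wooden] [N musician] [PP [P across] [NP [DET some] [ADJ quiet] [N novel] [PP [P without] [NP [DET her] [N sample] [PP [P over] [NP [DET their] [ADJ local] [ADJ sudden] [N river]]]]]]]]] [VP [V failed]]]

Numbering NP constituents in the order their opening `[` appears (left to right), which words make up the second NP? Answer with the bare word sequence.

my distant painting

Opening `[NP` markers occur at word positions 1, 1, 5, 9, 13, 16; the second of these opens the constituent [NP my distant painting].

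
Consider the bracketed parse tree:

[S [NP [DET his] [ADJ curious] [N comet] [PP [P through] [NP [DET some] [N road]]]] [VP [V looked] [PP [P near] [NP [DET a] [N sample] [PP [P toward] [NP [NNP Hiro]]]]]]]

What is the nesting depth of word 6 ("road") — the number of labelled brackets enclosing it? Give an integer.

5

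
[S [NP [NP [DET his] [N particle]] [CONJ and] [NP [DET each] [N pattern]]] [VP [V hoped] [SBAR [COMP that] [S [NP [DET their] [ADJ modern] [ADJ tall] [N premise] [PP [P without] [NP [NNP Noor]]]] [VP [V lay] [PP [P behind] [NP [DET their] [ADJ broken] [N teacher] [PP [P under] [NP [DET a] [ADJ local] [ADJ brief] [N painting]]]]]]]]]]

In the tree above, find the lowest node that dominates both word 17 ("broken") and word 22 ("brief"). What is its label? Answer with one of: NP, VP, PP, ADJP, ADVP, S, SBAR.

NP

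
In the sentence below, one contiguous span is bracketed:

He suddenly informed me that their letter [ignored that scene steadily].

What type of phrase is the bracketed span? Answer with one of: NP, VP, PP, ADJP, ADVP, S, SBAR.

VP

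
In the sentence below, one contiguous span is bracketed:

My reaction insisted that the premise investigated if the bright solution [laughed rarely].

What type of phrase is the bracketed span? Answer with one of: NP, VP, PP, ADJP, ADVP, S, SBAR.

VP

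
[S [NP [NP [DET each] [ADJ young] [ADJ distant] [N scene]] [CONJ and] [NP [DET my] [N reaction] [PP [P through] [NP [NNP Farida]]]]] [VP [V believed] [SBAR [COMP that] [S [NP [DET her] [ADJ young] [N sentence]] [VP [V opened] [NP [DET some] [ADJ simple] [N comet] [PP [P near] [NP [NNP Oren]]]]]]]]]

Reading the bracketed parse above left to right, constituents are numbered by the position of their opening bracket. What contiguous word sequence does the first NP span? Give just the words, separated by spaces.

In left-to-right order the NP constituents are "each young distant scene and my reaction through Farida"; "each young distant scene"; "my reaction through Farida"; "Farida"; "her young sentence"; "some simple comet near Oren"; "Oren". Number 1 is "each young distant scene and my reaction through Farida".

each young distant scene and my reaction through Farida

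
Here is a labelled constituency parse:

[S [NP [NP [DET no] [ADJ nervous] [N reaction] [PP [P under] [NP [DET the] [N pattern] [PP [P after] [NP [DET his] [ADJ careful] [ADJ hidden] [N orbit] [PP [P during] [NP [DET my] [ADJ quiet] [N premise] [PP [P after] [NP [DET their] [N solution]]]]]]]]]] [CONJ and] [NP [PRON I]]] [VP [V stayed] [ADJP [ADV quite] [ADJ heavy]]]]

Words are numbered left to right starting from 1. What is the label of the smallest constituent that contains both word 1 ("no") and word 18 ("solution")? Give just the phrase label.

NP

Both words fall inside [NP no nervous reaction under the pattern after his careful hidden orbit during my quiet premise after their solution] (words 1–18), and no smaller constituent contains them both. Label: NP.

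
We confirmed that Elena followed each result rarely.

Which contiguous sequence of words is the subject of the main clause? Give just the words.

we

"we" is the NP that combines with the VP headed by "confirmed" to form the main clause — the subject.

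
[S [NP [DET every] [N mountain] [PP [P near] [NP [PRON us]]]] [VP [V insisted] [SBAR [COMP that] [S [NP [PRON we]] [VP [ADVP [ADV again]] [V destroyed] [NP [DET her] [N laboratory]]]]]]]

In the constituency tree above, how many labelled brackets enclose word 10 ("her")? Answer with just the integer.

Path from the root down to the word: S → VP → SBAR → S → VP → NP → DET. That is 7 enclosing brackets.

7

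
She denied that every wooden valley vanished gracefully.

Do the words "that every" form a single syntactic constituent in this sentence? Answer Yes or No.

No

The sequence begins inside the complementizer "that" and ends inside the clause "every wooden valley vanished gracefully"; it crosses a phrase boundary, so no single node in the tree spans exactly those words.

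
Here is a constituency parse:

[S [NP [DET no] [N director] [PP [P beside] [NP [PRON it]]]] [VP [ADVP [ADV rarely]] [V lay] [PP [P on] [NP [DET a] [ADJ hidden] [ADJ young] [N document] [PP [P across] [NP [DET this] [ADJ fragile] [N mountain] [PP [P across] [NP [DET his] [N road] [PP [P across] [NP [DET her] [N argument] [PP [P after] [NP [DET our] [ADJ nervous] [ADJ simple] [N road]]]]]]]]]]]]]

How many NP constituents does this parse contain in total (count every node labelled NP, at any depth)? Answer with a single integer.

Scanning left to right, an opening `[NP` appears at word positions 1, 4, 8, 13, 17, 20, 23 — 7 in total.

7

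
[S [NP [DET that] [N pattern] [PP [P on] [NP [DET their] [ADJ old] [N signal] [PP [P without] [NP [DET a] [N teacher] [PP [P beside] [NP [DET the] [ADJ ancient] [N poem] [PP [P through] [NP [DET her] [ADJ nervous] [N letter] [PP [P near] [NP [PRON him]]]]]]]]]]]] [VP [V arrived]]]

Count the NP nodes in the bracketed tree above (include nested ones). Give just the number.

6

Scanning left to right, an opening `[NP` appears at word positions 1, 4, 8, 11, 15, 19 — 6 in total.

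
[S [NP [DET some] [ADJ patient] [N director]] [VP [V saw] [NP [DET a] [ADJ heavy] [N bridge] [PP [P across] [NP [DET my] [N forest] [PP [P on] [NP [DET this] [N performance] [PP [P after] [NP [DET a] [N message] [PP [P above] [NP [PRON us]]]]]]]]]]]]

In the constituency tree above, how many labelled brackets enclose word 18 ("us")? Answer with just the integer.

12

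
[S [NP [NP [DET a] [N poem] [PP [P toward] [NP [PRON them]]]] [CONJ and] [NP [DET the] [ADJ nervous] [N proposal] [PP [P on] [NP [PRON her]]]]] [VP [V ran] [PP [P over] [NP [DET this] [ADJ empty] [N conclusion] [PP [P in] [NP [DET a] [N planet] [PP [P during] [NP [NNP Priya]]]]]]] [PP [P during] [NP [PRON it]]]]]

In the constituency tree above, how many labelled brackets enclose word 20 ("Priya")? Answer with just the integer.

9

Counting open brackets not yet closed at "Priya": [S [VP [PP [NP [PP [NP [PP [NP [NNP = 9.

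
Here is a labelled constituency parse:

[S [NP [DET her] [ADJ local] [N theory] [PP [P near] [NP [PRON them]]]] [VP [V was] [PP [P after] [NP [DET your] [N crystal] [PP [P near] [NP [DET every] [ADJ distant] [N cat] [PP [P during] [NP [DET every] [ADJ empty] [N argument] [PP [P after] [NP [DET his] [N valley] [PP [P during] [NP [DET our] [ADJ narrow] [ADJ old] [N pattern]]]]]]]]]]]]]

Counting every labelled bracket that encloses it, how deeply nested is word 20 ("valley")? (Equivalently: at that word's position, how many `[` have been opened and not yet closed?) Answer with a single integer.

Counting open brackets not yet closed at "valley": [S [VP [PP [NP [PP [NP [PP [NP [PP [NP [N = 11.

11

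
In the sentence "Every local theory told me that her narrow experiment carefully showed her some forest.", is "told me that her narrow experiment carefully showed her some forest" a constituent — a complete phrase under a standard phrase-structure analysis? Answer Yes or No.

Yes

The sequence corresponds to a single VP node — the verb phrase "told me that her narrow experiment carefully showed her some forest".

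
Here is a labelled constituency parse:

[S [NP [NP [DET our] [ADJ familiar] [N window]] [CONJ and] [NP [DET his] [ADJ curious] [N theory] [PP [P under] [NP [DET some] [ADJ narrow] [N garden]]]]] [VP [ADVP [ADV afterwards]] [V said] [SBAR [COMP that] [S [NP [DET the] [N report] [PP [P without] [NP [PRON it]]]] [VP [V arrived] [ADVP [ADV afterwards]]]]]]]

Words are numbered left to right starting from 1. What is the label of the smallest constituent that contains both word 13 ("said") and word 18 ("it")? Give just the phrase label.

The smallest bracket enclosing both words is [VP afterwards said that the report without it arrived afterwards], so the label is VP.

VP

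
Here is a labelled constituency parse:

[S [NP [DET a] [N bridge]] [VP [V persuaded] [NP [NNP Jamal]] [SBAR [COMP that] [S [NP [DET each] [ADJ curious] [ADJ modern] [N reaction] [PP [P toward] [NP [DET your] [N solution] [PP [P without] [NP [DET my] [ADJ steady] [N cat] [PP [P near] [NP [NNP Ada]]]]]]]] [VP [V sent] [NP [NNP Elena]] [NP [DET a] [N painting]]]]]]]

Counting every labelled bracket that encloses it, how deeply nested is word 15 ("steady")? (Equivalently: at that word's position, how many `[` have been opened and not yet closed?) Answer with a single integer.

10

The word sits inside ADJ, which is inside NP, inside PP, inside NP, inside PP, inside NP, inside S, inside SBAR, inside VP, inside S — 10 brackets in all.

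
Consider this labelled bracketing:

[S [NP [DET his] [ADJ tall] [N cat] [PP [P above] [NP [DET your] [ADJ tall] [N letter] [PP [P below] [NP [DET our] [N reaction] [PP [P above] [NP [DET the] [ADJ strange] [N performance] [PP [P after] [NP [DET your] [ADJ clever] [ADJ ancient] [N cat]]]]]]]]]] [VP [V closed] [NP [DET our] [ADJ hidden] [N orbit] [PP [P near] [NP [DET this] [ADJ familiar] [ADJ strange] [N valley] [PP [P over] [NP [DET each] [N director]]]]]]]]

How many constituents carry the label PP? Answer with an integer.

6

Scanning left to right, an opening `[PP` appears at word positions 4, 8, 11, 15, 24, 29 — 6 in total.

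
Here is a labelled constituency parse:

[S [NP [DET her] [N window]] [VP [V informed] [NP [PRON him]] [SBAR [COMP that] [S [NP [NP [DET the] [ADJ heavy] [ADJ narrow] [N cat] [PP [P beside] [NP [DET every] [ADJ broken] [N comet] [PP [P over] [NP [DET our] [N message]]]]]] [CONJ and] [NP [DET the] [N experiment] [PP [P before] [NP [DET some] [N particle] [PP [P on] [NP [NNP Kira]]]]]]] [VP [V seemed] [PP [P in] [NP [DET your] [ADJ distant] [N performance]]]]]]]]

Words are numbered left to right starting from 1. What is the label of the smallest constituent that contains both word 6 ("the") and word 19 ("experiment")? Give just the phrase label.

NP

Word 6 lies under S → VP → SBAR → S → NP → NP → DET; word 19 lies under S → VP → SBAR → S → NP → NP → N. The lowest shared node is the NP.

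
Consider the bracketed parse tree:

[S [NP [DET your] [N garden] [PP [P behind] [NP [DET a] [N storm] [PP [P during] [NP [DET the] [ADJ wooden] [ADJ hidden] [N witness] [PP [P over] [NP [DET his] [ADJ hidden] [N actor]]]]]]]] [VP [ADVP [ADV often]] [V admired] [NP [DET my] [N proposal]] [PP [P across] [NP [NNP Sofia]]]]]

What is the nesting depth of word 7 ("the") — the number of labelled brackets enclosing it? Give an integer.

The word sits inside DET, which is inside NP, inside PP, inside NP, inside PP, inside NP, inside S — 7 brackets in all.

7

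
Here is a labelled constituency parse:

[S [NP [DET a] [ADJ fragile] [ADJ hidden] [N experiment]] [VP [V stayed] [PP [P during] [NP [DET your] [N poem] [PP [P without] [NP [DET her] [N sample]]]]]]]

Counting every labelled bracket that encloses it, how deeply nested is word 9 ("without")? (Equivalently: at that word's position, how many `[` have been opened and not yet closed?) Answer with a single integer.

6

The word sits inside P, which is inside PP, inside NP, inside PP, inside VP, inside S — 6 brackets in all.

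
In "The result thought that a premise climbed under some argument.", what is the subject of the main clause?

"the result" is the NP that combines with the VP headed by "thought" to form the main clause — the subject.

the result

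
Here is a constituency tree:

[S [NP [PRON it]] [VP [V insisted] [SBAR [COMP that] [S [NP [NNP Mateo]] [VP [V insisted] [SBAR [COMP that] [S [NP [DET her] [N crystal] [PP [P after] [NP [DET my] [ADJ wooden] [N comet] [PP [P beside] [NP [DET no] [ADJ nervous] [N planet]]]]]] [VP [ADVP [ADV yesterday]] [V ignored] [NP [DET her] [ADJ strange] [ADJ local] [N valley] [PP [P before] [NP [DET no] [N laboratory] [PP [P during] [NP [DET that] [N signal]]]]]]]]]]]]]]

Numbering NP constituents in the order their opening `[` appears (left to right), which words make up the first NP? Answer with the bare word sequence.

it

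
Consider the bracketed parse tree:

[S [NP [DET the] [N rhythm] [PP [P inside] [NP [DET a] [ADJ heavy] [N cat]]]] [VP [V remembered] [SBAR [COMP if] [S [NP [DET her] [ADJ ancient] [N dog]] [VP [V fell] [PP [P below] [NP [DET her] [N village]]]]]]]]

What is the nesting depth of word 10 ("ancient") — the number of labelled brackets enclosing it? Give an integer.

6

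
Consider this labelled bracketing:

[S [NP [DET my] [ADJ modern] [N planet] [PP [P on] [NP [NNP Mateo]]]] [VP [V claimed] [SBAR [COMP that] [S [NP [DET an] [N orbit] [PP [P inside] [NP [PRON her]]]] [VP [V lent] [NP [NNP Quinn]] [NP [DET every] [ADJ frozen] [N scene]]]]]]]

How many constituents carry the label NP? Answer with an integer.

6

Scanning left to right, an opening `[NP` appears at word positions 1, 5, 8, 11, 13, 14 — 6 in total.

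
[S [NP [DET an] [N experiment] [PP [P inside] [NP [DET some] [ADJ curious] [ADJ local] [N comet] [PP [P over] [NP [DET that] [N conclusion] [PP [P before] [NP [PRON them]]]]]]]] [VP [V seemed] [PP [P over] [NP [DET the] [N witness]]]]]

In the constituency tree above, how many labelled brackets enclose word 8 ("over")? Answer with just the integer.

6

Counting open brackets not yet closed at "over": [S [NP [PP [NP [PP [P = 6.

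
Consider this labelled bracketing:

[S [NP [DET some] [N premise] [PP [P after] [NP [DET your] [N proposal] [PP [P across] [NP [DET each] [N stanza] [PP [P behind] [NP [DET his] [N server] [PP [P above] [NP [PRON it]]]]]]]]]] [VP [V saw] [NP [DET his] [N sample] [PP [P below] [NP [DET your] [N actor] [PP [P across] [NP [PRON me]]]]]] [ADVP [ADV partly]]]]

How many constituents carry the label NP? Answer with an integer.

Scanning left to right, an opening `[NP` appears at word positions 1, 4, 7, 10, 13, 15, 18, 21 — 8 in total.

8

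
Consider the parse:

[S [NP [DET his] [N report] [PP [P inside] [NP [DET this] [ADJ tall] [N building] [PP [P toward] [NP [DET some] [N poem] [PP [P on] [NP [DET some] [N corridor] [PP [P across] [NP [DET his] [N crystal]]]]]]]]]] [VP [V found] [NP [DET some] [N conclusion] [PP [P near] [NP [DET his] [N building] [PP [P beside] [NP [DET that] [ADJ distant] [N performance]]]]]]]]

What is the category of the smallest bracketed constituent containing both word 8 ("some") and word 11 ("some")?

Word 8 lies under S → NP → PP → NP → PP → NP → DET; word 11 lies under S → NP → PP → NP → PP → NP → PP → NP → DET. The lowest shared node is the NP.

NP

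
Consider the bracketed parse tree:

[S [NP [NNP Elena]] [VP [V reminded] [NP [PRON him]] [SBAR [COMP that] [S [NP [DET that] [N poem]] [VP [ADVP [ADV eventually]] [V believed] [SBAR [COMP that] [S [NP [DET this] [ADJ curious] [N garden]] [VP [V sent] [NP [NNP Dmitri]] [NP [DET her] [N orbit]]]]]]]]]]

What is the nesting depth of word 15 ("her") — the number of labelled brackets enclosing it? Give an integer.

10

Counting open brackets not yet closed at "her": [S [VP [SBAR [S [VP [SBAR [S [VP [NP [DET = 10.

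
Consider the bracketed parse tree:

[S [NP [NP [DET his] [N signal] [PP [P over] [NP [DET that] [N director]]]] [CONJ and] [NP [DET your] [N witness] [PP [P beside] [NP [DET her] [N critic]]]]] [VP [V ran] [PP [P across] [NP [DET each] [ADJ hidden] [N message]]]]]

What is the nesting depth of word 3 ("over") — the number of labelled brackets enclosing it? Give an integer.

5

Counting open brackets not yet closed at "over": [S [NP [NP [PP [P = 5.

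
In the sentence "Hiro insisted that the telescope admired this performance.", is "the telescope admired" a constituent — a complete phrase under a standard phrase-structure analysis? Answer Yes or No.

No

"the" belongs to the noun phrase "the telescope" while "admired" belongs to the verb phrase "admired this performance"; a span that runs across that boundary is not a single phrase.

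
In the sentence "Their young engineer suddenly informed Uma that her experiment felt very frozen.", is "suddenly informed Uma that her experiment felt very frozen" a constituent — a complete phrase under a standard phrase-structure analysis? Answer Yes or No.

Yes

These words form the whole verb phrase headed by "informed", so yes — one constituent.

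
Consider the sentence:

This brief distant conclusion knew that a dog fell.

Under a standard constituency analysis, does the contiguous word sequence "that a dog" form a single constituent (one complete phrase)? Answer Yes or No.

The smallest constituent containing the whole sequence is the subordinate clause [SBAR that a dog fell], but the sequence is only part of it — it straddles the boundary between complementizer "that" and clause "a dog fell".

No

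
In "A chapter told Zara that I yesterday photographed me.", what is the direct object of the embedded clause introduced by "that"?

me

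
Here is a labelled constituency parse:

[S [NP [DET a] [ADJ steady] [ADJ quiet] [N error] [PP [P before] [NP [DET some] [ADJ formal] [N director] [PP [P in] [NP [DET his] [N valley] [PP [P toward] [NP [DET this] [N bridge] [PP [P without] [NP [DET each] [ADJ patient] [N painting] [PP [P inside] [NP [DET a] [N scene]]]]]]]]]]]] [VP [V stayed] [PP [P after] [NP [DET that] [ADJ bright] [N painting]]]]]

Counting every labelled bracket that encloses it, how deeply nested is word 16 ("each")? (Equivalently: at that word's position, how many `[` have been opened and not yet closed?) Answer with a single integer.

11

The word sits inside DET, which is inside NP, inside PP, inside NP, inside PP, inside NP, inside PP, inside NP, inside PP, inside NP, inside S — 11 brackets in all.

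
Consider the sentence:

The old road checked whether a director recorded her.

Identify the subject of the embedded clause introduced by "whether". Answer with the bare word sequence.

a director

The subject of the embedded clause introduced by "whether" is the NP immediately before the verb "recorded": "a director".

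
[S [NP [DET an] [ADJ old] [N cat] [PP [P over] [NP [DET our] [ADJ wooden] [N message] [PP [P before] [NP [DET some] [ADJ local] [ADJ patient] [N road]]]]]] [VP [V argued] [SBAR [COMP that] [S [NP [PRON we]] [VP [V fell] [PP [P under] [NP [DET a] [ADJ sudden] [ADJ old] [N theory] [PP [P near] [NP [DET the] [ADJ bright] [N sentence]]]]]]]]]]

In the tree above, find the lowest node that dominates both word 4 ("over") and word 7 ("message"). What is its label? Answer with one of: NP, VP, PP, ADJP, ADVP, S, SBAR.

PP

Both words fall inside [PP over our wooden message before some local patient road] (words 4–12), and no smaller constituent contains them both. Label: PP.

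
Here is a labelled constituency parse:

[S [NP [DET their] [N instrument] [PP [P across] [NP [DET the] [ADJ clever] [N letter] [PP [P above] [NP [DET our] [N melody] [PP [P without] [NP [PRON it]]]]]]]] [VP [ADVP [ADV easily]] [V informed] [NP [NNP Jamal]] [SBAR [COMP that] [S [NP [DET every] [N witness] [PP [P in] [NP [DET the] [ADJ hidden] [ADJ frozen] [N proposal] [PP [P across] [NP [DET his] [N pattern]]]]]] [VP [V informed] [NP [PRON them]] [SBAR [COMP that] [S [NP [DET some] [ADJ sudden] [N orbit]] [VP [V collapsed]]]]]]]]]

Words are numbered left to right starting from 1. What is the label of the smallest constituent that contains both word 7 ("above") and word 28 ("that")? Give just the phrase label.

S

The smallest bracket enclosing both words is [S their instrument across the clever letter above our melody without it easily informed Jamal that every witness in the hidden frozen proposal across his pattern informed them that some sudden orbit collapsed], so the label is S.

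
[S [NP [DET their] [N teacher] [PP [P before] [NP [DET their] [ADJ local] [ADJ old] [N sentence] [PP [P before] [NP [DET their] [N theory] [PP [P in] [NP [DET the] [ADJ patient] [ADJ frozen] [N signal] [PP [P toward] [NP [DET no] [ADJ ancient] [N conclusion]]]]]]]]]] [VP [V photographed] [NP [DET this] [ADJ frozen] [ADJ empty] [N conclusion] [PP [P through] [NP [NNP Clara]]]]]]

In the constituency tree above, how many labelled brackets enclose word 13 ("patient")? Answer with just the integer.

Path from the root down to the word: S → NP → PP → NP → PP → NP → PP → NP → ADJ. That is 9 enclosing brackets.

9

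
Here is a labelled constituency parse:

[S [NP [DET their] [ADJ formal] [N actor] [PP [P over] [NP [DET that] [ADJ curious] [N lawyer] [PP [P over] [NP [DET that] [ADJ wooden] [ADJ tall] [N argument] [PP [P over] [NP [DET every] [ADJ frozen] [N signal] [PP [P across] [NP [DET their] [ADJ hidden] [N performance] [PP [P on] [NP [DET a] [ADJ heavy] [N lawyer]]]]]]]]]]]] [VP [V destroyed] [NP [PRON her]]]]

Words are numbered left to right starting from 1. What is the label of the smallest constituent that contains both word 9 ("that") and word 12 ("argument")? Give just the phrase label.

Word 9 lies under S → NP → PP → NP → PP → NP → DET; word 12 lies under S → NP → PP → NP → PP → NP → N. The lowest shared node is the NP.

NP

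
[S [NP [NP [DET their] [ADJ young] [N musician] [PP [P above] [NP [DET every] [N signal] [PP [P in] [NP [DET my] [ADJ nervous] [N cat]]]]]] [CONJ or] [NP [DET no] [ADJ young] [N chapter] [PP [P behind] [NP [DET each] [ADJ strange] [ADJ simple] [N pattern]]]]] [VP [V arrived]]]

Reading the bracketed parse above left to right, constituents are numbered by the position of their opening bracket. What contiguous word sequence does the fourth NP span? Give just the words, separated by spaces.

The NP opening brackets appear, in order, over: "their young musician above every signal in my nervous cat or no young chapter behind each strange simple pattern"; "their young musician above every signal in my nervous cat"; "every signal in my nervous cat"; "my nervous cat"; "no young chapter behind each strange simple pattern"; "each strange simple pattern". The fourth one spans "my nervous cat".

my nervous cat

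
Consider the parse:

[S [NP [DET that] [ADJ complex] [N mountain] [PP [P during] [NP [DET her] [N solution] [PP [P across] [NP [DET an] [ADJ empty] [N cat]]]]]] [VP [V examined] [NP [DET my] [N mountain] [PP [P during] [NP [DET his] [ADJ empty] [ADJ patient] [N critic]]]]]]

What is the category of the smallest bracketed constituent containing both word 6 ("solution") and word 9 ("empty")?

NP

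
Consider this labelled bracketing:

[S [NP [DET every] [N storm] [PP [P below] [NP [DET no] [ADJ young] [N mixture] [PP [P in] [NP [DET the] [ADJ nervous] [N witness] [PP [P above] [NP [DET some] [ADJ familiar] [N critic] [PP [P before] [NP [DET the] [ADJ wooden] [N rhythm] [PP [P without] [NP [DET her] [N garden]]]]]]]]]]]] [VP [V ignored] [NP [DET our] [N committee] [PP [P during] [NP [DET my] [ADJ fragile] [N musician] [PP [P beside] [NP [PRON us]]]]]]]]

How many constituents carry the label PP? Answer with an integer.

7

Scanning left to right, an opening `[PP` appears at word positions 3, 7, 11, 15, 19, 25, 29 — 7 in total.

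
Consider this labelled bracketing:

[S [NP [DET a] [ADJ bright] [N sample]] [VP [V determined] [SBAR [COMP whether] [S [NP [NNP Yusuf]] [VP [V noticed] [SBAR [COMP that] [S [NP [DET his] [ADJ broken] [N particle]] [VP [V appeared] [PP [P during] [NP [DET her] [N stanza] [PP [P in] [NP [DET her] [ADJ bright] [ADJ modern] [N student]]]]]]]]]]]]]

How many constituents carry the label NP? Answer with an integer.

5

Listing each NP by its span: [NP a bright sample]; [NP Yusuf]; [NP his broken particle]; [NP her stanza in her bright modern student]; [NP her bright modern student] — that makes 5.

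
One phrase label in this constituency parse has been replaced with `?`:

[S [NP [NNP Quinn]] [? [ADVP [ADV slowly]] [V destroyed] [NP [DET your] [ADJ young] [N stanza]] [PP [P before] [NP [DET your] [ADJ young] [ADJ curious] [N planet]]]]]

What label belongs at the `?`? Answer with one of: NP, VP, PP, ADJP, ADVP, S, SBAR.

VP

A constituent whose immediate children are ADVP, V 'destroyed', NP, PP is a verb phrase: VP.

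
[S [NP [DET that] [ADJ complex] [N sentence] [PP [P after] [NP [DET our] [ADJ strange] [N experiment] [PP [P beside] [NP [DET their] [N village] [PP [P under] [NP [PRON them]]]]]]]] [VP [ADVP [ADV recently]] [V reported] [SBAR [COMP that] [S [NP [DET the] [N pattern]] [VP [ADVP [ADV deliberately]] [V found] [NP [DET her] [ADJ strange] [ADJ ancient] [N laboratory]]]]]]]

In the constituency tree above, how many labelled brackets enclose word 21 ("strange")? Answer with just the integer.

7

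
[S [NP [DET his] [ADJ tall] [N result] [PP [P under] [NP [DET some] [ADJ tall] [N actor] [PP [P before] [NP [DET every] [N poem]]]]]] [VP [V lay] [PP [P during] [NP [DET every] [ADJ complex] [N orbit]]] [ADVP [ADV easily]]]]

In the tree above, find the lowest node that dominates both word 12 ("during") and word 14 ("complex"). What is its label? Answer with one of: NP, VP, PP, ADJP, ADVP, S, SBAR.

PP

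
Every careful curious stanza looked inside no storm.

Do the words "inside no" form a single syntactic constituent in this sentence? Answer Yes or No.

"inside" belongs to the preposition "inside" while "no" belongs to the noun phrase "no storm"; a span that runs across that boundary is not a single phrase.

No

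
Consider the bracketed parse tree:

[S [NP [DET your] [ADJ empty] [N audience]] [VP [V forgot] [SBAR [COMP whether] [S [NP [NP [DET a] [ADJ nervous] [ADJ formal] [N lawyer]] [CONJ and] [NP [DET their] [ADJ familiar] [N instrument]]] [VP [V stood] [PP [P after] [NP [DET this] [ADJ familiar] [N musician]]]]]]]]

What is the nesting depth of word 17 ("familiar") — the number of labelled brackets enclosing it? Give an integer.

Counting open brackets not yet closed at "familiar": [S [VP [SBAR [S [VP [PP [NP [ADJ = 8.

8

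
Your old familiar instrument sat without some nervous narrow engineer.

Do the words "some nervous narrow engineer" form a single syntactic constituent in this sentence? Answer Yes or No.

Yes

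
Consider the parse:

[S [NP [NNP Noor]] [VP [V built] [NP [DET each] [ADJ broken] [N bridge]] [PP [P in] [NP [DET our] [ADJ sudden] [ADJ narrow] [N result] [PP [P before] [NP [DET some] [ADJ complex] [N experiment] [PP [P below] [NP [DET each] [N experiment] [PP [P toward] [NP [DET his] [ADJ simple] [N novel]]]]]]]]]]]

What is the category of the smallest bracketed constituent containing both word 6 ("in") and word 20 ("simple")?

PP

Both words fall inside [PP in our sudden narrow result before some complex experiment below each experiment toward his simple novel] (words 6–21), and no smaller constituent contains them both. Label: PP.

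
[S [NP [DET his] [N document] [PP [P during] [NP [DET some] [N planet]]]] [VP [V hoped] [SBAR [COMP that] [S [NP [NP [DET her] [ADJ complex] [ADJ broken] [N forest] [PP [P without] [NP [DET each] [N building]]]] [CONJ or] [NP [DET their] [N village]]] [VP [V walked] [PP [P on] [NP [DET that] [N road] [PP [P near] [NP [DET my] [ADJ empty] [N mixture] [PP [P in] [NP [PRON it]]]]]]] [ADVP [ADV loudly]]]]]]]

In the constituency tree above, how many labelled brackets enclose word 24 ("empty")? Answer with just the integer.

Path from the root down to the word: S → VP → SBAR → S → VP → PP → NP → PP → NP → ADJ. That is 10 enclosing brackets.

10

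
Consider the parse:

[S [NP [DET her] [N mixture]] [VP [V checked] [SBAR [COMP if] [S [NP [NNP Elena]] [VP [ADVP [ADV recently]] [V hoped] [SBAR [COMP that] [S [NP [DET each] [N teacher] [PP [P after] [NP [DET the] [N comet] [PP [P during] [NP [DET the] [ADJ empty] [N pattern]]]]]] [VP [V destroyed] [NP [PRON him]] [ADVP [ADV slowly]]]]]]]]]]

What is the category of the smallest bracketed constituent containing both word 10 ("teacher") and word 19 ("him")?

S

Word 10 lies under S → VP → SBAR → S → VP → SBAR → S → NP → N; word 19 lies under S → VP → SBAR → S → VP → SBAR → S → VP → NP → PRON. The lowest shared node is the S.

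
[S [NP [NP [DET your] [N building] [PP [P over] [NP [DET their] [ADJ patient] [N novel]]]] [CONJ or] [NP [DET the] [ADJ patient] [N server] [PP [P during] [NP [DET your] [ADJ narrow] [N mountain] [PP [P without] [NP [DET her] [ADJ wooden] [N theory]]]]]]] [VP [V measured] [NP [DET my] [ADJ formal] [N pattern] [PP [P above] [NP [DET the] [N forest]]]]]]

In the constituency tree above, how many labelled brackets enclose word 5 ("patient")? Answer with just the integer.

The word sits inside ADJ, which is inside NP, inside PP, inside NP, inside NP, inside S — 6 brackets in all.

6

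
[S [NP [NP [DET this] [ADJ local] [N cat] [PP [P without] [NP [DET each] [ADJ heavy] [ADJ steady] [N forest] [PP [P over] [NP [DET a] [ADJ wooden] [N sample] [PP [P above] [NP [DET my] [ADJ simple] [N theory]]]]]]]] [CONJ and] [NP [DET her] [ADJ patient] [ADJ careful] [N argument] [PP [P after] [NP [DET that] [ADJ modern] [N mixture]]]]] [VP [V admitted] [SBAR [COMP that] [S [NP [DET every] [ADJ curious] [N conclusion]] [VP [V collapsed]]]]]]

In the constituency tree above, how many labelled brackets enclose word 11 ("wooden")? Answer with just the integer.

8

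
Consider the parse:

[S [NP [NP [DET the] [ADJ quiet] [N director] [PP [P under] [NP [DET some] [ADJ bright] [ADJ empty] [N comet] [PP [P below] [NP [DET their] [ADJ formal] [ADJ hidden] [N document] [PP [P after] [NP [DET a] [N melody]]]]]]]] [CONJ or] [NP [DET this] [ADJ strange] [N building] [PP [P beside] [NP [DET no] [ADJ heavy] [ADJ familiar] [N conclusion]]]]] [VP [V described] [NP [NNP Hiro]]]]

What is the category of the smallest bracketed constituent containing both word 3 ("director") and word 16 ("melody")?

NP

Both words fall inside [NP the quiet director under some bright empty comet below their formal hidden document after a melody] (words 1–16), and no smaller constituent contains them both. Label: NP.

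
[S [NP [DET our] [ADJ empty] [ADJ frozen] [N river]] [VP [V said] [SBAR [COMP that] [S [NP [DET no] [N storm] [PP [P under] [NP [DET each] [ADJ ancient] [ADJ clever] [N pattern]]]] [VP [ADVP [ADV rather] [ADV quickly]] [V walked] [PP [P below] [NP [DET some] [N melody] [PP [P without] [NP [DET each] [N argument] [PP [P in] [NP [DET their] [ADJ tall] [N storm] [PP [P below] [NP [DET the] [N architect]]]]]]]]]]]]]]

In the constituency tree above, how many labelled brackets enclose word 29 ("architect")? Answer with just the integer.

14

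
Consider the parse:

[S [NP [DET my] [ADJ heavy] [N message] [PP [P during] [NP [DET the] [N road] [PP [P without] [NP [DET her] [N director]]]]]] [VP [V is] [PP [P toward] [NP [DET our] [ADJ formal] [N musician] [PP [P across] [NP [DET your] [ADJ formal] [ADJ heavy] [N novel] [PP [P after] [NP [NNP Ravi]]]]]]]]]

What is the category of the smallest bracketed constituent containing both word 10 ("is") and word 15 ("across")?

VP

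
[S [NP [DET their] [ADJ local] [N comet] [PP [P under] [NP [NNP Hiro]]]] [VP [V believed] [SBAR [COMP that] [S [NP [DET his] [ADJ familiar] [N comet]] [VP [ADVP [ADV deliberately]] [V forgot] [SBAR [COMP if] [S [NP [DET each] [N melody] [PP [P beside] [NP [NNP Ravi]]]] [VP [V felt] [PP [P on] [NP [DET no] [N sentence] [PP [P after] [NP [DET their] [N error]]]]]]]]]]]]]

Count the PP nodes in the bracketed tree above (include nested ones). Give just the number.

Listing each PP by its span: [PP under Hiro]; [PP beside Ravi]; [PP on no sentence after their error]; [PP after their error] — that makes 4.

4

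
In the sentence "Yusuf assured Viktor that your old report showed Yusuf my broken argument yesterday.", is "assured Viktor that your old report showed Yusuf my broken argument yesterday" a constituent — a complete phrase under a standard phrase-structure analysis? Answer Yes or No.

Yes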